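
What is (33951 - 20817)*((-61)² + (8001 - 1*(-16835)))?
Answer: 375067638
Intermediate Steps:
(33951 - 20817)*((-61)² + (8001 - 1*(-16835))) = 13134*(3721 + (8001 + 16835)) = 13134*(3721 + 24836) = 13134*28557 = 375067638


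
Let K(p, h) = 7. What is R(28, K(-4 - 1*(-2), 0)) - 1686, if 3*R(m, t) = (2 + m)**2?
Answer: -1386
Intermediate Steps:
R(m, t) = (2 + m)**2/3
R(28, K(-4 - 1*(-2), 0)) - 1686 = (2 + 28)**2/3 - 1686 = (1/3)*30**2 - 1686 = (1/3)*900 - 1686 = 300 - 1686 = -1386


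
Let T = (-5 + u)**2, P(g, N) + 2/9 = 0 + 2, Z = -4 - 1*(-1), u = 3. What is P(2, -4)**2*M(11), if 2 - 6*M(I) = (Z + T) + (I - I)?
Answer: 128/243 ≈ 0.52675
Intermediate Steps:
Z = -3 (Z = -4 + 1 = -3)
P(g, N) = 16/9 (P(g, N) = -2/9 + (0 + 2) = -2/9 + 2 = 16/9)
T = 4 (T = (-5 + 3)**2 = (-2)**2 = 4)
M(I) = 1/6 (M(I) = 1/3 - ((-3 + 4) + (I - I))/6 = 1/3 - (1 + 0)/6 = 1/3 - 1/6*1 = 1/3 - 1/6 = 1/6)
P(2, -4)**2*M(11) = (16/9)**2*(1/6) = (256/81)*(1/6) = 128/243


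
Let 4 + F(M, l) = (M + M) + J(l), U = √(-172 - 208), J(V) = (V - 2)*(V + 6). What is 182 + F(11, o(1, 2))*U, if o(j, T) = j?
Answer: 182 + 22*I*√95 ≈ 182.0 + 214.43*I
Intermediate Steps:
J(V) = (-2 + V)*(6 + V)
U = 2*I*√95 (U = √(-380) = 2*I*√95 ≈ 19.494*I)
F(M, l) = -16 + l² + 2*M + 4*l (F(M, l) = -4 + ((M + M) + (-12 + l² + 4*l)) = -4 + (2*M + (-12 + l² + 4*l)) = -4 + (-12 + l² + 2*M + 4*l) = -16 + l² + 2*M + 4*l)
182 + F(11, o(1, 2))*U = 182 + (-16 + 1² + 2*11 + 4*1)*(2*I*√95) = 182 + (-16 + 1 + 22 + 4)*(2*I*√95) = 182 + 11*(2*I*√95) = 182 + 22*I*√95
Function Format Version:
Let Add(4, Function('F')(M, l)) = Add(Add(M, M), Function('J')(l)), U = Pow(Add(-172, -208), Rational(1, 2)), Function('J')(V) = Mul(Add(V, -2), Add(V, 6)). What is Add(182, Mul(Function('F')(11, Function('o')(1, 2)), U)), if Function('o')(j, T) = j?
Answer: Add(182, Mul(22, I, Pow(95, Rational(1, 2)))) ≈ Add(182.00, Mul(214.43, I))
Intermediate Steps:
Function('J')(V) = Mul(Add(-2, V), Add(6, V))
U = Mul(2, I, Pow(95, Rational(1, 2))) (U = Pow(-380, Rational(1, 2)) = Mul(2, I, Pow(95, Rational(1, 2))) ≈ Mul(19.494, I))
Function('F')(M, l) = Add(-16, Pow(l, 2), Mul(2, M), Mul(4, l)) (Function('F')(M, l) = Add(-4, Add(Add(M, M), Add(-12, Pow(l, 2), Mul(4, l)))) = Add(-4, Add(Mul(2, M), Add(-12, Pow(l, 2), Mul(4, l)))) = Add(-4, Add(-12, Pow(l, 2), Mul(2, M), Mul(4, l))) = Add(-16, Pow(l, 2), Mul(2, M), Mul(4, l)))
Add(182, Mul(Function('F')(11, Function('o')(1, 2)), U)) = Add(182, Mul(Add(-16, Pow(1, 2), Mul(2, 11), Mul(4, 1)), Mul(2, I, Pow(95, Rational(1, 2))))) = Add(182, Mul(Add(-16, 1, 22, 4), Mul(2, I, Pow(95, Rational(1, 2))))) = Add(182, Mul(11, Mul(2, I, Pow(95, Rational(1, 2))))) = Add(182, Mul(22, I, Pow(95, Rational(1, 2))))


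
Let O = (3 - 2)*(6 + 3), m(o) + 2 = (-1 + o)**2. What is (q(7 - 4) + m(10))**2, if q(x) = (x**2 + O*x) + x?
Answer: 13924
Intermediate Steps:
m(o) = -2 + (-1 + o)**2
O = 9 (O = 1*9 = 9)
q(x) = x**2 + 10*x (q(x) = (x**2 + 9*x) + x = x**2 + 10*x)
(q(7 - 4) + m(10))**2 = ((7 - 4)*(10 + (7 - 4)) + (-2 + (-1 + 10)**2))**2 = (3*(10 + 3) + (-2 + 9**2))**2 = (3*13 + (-2 + 81))**2 = (39 + 79)**2 = 118**2 = 13924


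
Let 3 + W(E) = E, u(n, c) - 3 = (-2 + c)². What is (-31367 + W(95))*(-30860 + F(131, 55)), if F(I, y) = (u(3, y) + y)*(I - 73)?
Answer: -4235448150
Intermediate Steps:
u(n, c) = 3 + (-2 + c)²
W(E) = -3 + E
F(I, y) = (-73 + I)*(3 + y + (-2 + y)²) (F(I, y) = ((3 + (-2 + y)²) + y)*(I - 73) = (3 + y + (-2 + y)²)*(-73 + I) = (-73 + I)*(3 + y + (-2 + y)²))
(-31367 + W(95))*(-30860 + F(131, 55)) = (-31367 + (-3 + 95))*(-30860 + (-219 - 73*55 - 73*(-2 + 55)² + 131*55 + 131*(3 + (-2 + 55)²))) = (-31367 + 92)*(-30860 + (-219 - 4015 - 73*53² + 7205 + 131*(3 + 53²))) = -31275*(-30860 + (-219 - 4015 - 73*2809 + 7205 + 131*(3 + 2809))) = -31275*(-30860 + (-219 - 4015 - 205057 + 7205 + 131*2812)) = -31275*(-30860 + (-219 - 4015 - 205057 + 7205 + 368372)) = -31275*(-30860 + 166286) = -31275*135426 = -4235448150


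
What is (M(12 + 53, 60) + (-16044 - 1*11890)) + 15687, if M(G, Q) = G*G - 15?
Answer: -8037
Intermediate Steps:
M(G, Q) = -15 + G² (M(G, Q) = G² - 15 = -15 + G²)
(M(12 + 53, 60) + (-16044 - 1*11890)) + 15687 = ((-15 + (12 + 53)²) + (-16044 - 1*11890)) + 15687 = ((-15 + 65²) + (-16044 - 11890)) + 15687 = ((-15 + 4225) - 27934) + 15687 = (4210 - 27934) + 15687 = -23724 + 15687 = -8037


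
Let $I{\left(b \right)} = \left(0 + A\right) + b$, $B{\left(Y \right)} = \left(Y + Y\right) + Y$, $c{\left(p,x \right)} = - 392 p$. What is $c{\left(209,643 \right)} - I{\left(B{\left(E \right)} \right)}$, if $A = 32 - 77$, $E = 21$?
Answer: $-81946$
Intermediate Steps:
$B{\left(Y \right)} = 3 Y$ ($B{\left(Y \right)} = 2 Y + Y = 3 Y$)
$A = -45$ ($A = 32 - 77 = -45$)
$I{\left(b \right)} = -45 + b$ ($I{\left(b \right)} = \left(0 - 45\right) + b = -45 + b$)
$c{\left(209,643 \right)} - I{\left(B{\left(E \right)} \right)} = \left(-392\right) 209 - \left(-45 + 3 \cdot 21\right) = -81928 - \left(-45 + 63\right) = -81928 - 18 = -81946$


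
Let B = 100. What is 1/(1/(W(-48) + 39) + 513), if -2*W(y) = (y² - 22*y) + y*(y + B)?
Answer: 393/201608 ≈ 0.0019493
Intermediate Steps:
W(y) = 11*y - y²/2 - y*(100 + y)/2 (W(y) = -((y² - 22*y) + y*(y + 100))/2 = -((y² - 22*y) + y*(100 + y))/2 = -(y² - 22*y + y*(100 + y))/2 = 11*y - y²/2 - y*(100 + y)/2)
1/(1/(W(-48) + 39) + 513) = 1/(1/(-1*(-48)*(39 - 48) + 39) + 513) = 1/(1/(-1*(-48)*(-9) + 39) + 513) = 1/(1/(-432 + 39) + 513) = 1/(1/(-393) + 513) = 1/(-1/393 + 513) = 1/(201608/393) = 393/201608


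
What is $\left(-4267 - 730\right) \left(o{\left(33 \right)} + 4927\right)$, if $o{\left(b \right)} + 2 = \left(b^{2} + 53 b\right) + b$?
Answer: $-38956612$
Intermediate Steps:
$o{\left(b \right)} = -2 + b^{2} + 54 b$ ($o{\left(b \right)} = -2 + \left(\left(b^{2} + 53 b\right) + b\right) = -2 + \left(b^{2} + 54 b\right) = -2 + b^{2} + 54 b$)
$\left(-4267 - 730\right) \left(o{\left(33 \right)} + 4927\right) = \left(-4267 - 730\right) \left(\left(-2 + 33^{2} + 54 \cdot 33\right) + 4927\right) = - 4997 \left(\left(-2 + 1089 + 1782\right) + 4927\right) = - 4997 \left(2869 + 4927\right) = \left(-4997\right) 7796 = -38956612$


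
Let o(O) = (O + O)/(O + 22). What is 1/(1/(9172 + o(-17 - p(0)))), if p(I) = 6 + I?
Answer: 9218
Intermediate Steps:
o(O) = 2*O/(22 + O) (o(O) = (2*O)/(22 + O) = 2*O/(22 + O))
1/(1/(9172 + o(-17 - p(0)))) = 1/(1/(9172 + 2*(-17 - (6 + 0))/(22 + (-17 - (6 + 0))))) = 1/(1/(9172 + 2*(-17 - 1*6)/(22 + (-17 - 1*6)))) = 1/(1/(9172 + 2*(-17 - 6)/(22 + (-17 - 6)))) = 1/(1/(9172 + 2*(-23)/(22 - 23))) = 1/(1/(9172 + 2*(-23)/(-1))) = 1/(1/(9172 + 2*(-23)*(-1))) = 1/(1/(9172 + 46)) = 1/(1/9218) = 9218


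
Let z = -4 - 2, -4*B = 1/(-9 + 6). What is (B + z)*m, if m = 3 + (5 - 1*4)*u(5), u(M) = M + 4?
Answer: -71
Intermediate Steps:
B = 1/12 (B = -1/(4*(-9 + 6)) = -¼/(-3) = -¼*(-⅓) = 1/12 ≈ 0.083333)
u(M) = 4 + M
z = -6
m = 12 (m = 3 + (5 - 1*4)*(4 + 5) = 3 + (5 - 4)*9 = 3 + 1*9 = 3 + 9 = 12)
(B + z)*m = (1/12 - 6)*12 = -71/12*12 = -71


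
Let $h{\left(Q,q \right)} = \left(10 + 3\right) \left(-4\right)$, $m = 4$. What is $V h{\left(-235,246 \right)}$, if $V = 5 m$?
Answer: $-1040$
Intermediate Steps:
$h{\left(Q,q \right)} = -52$ ($h{\left(Q,q \right)} = 13 \left(-4\right) = -52$)
$V = 20$ ($V = 5 \cdot 4 = 20$)
$V h{\left(-235,246 \right)} = 20 \left(-52\right) = -1040$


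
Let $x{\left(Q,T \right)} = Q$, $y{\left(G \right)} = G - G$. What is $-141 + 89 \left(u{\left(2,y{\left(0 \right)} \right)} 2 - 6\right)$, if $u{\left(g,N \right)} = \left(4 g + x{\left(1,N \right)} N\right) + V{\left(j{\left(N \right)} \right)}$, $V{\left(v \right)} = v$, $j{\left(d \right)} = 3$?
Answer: $1283$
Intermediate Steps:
$y{\left(G \right)} = 0$
$u{\left(g,N \right)} = 3 + N + 4 g$ ($u{\left(g,N \right)} = \left(4 g + 1 N\right) + 3 = \left(4 g + N\right) + 3 = \left(N + 4 g\right) + 3 = 3 + N + 4 g$)
$-141 + 89 \left(u{\left(2,y{\left(0 \right)} \right)} 2 - 6\right) = -141 + 89 \left(\left(3 + 0 + 4 \cdot 2\right) 2 - 6\right) = -141 + 89 \left(\left(3 + 0 + 8\right) 2 - 6\right) = -141 + 89 \left(11 \cdot 2 - 6\right) = -141 + 89 \left(22 - 6\right) = -141 + 89 \cdot 16 = -141 + 1424 = 1283$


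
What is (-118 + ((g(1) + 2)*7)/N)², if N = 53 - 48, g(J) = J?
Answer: 323761/25 ≈ 12950.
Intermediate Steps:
N = 5
(-118 + ((g(1) + 2)*7)/N)² = (-118 + ((1 + 2)*7)/5)² = (-118 + (3*7)*(⅕))² = (-118 + 21*(⅕))² = (-118 + 21/5)² = (-569/5)² = 323761/25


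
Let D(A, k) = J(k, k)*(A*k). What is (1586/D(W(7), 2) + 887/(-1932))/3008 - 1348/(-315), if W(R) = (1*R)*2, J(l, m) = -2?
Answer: 93051517/21792960 ≈ 4.2698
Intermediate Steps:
W(R) = 2*R (W(R) = R*2 = 2*R)
D(A, k) = -2*A*k
(1586/D(W(7), 2) + 887/(-1932))/3008 - 1348/(-315) = (1586/((-2*2*7*2)) + 887/(-1932))/3008 - 1348/(-315) = (1586/((-2*14*2)) + 887*(-1/1932))*(1/3008) - 1348*(-1/315) = (1586/(-56) - 887/1932)*(1/3008) + 1348/315 = (1586*(-1/56) - 887/1932)*(1/3008) + 1348/315 = (-793/28 - 887/1932)*(1/3008) + 1348/315 = -13901/483*1/3008 + 1348/315 = -13901/1452864 + 1348/315 = 93051517/21792960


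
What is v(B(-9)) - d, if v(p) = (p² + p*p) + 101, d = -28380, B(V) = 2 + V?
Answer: 28579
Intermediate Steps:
v(p) = 101 + 2*p² (v(p) = (p² + p²) + 101 = 2*p² + 101 = 101 + 2*p²)
v(B(-9)) - d = (101 + 2*(2 - 9)²) - 1*(-28380) = (101 + 2*(-7)²) + 28380 = (101 + 2*49) + 28380 = (101 + 98) + 28380 = 199 + 28380 = 28579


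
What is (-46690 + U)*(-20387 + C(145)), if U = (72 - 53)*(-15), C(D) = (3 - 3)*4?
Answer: 957679325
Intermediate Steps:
C(D) = 0 (C(D) = 0*4 = 0)
U = -285 (U = 19*(-15) = -285)
(-46690 + U)*(-20387 + C(145)) = (-46690 - 285)*(-20387 + 0) = -46975*(-20387) = 957679325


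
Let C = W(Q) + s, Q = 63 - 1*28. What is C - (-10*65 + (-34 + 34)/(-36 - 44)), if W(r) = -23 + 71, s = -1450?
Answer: -752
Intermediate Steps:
Q = 35 (Q = 63 - 28 = 35)
W(r) = 48
C = -1402 (C = 48 - 1450 = -1402)
C - (-10*65 + (-34 + 34)/(-36 - 44)) = -1402 - (-10*65 + (-34 + 34)/(-36 - 44)) = -1402 - (-650 + 0/(-80)) = -1402 - (-650 + 0*(-1/80)) = -1402 - (-650 + 0) = -1402 - 1*(-650) = -1402 + 650 = -752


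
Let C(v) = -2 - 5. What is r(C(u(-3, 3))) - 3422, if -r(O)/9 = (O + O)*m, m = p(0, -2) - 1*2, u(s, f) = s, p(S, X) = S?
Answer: -3674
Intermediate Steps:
m = -2 (m = 0 - 1*2 = 0 - 2 = -2)
C(v) = -7
r(O) = 36*O (r(O) = -9*(O + O)*(-2) = -9*2*O*(-2) = -(-36)*O = 36*O)
r(C(u(-3, 3))) - 3422 = 36*(-7) - 3422 = -252 - 3422 = -3674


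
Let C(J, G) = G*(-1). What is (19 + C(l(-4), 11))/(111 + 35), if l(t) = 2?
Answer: 4/73 ≈ 0.054795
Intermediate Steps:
C(J, G) = -G
(19 + C(l(-4), 11))/(111 + 35) = (19 - 1*11)/(111 + 35) = (19 - 11)/146 = 8*(1/146) = 4/73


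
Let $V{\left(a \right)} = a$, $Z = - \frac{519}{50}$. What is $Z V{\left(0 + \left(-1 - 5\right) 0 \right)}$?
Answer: $0$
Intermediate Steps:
$Z = - \frac{519}{50}$ ($Z = \left(-519\right) \frac{1}{50} = - \frac{519}{50} \approx -10.38$)
$Z V{\left(0 + \left(-1 - 5\right) 0 \right)} = - \frac{519 \left(0 + \left(-1 - 5\right) 0\right)}{50} = - \frac{519 \left(0 - 0\right)}{50} = - \frac{519 \left(0 + 0\right)}{50} = \left(- \frac{519}{50}\right) 0 = 0$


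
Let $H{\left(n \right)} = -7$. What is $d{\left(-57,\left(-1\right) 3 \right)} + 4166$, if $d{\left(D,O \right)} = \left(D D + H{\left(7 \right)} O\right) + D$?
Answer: $7379$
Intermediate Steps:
$d{\left(D,O \right)} = D + D^{2} - 7 O$ ($d{\left(D,O \right)} = \left(D D - 7 O\right) + D = \left(D^{2} - 7 O\right) + D = D + D^{2} - 7 O$)
$d{\left(-57,\left(-1\right) 3 \right)} + 4166 = \left(-57 + \left(-57\right)^{2} - 7 \left(\left(-1\right) 3\right)\right) + 4166 = \left(-57 + 3249 - -21\right) + 4166 = \left(-57 + 3249 + 21\right) + 4166 = 3213 + 4166 = 7379$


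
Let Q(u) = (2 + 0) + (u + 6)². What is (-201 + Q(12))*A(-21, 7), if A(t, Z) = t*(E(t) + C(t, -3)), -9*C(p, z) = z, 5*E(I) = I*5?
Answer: 54250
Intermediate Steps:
E(I) = I (E(I) = (I*5)/5 = (5*I)/5 = I)
C(p, z) = -z/9
A(t, Z) = t*(⅓ + t) (A(t, Z) = t*(t - ⅑*(-3)) = t*(t + ⅓) = t*(⅓ + t))
Q(u) = 2 + (6 + u)²
(-201 + Q(12))*A(-21, 7) = (-201 + (2 + (6 + 12)²))*(-21*(⅓ - 21)) = (-201 + (2 + 18²))*(-21*(-62/3)) = (-201 + (2 + 324))*434 = (-201 + 326)*434 = 125*434 = 54250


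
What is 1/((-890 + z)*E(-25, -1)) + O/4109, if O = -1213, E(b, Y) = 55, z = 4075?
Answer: -30354738/102827725 ≈ -0.29520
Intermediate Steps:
1/((-890 + z)*E(-25, -1)) + O/4109 = 1/((-890 + 4075)*55) - 1213/4109 = (1/55)/3185 - 1213*1/4109 = (1/3185)*(1/55) - 1213/4109 = 1/175175 - 1213/4109 = -30354738/102827725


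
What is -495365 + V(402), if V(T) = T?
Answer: -494963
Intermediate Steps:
-495365 + V(402) = -495365 + 402 = -494963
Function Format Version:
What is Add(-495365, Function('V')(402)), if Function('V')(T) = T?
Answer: -494963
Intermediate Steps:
Add(-495365, Function('V')(402)) = Add(-495365, 402) = -494963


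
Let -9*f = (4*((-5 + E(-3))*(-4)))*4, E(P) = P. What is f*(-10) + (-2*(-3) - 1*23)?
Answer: 4967/9 ≈ 551.89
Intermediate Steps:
f = -512/9 (f = -4*((-5 - 3)*(-4))*4/9 = -4*(-8*(-4))*4/9 = -4*32*4/9 = -128*4/9 = -1/9*512 = -512/9 ≈ -56.889)
f*(-10) + (-2*(-3) - 1*23) = -512/9*(-10) + (-2*(-3) - 1*23) = 5120/9 + (6 - 23) = 5120/9 - 17 = 4967/9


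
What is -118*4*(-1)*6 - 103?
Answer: 2729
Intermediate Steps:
-118*4*(-1)*6 - 103 = -(-472)*6 - 103 = -118*(-24) - 103 = 2832 - 103 = 2729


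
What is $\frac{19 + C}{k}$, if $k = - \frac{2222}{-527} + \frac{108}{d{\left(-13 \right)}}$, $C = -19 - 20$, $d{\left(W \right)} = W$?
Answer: $\frac{13702}{2803} \approx 4.8883$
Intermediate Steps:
$C = -39$ ($C = -19 - 20 = -39$)
$k = - \frac{28030}{6851}$ ($k = - \frac{2222}{-527} + \frac{108}{-13} = \left(-2222\right) \left(- \frac{1}{527}\right) + 108 \left(- \frac{1}{13}\right) = \frac{2222}{527} - \frac{108}{13} = - \frac{28030}{6851} \approx -4.0914$)
$\frac{19 + C}{k} = \frac{19 - 39}{- \frac{28030}{6851}} = \left(- \frac{6851}{28030}\right) \left(-20\right) = \frac{13702}{2803}$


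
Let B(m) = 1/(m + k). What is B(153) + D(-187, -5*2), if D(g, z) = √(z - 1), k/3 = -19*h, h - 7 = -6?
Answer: 1/96 + I*√11 ≈ 0.010417 + 3.3166*I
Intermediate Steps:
h = 1 (h = 7 - 6 = 1)
k = -57 (k = 3*(-19*1) = 3*(-19) = -57)
D(g, z) = √(-1 + z)
B(m) = 1/(-57 + m) (B(m) = 1/(m - 57) = 1/(-57 + m))
B(153) + D(-187, -5*2) = 1/(-57 + 153) + √(-1 - 5*2) = 1/96 + √(-1 - 10) = 1/96 + √(-11) = 1/96 + I*√11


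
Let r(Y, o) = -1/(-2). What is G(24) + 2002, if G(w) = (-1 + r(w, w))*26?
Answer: 1989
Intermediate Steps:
r(Y, o) = ½ (r(Y, o) = -1*(-½) = ½)
G(w) = -13 (G(w) = (-1 + ½)*26 = -½*26 = -13)
G(24) + 2002 = -13 + 2002 = 1989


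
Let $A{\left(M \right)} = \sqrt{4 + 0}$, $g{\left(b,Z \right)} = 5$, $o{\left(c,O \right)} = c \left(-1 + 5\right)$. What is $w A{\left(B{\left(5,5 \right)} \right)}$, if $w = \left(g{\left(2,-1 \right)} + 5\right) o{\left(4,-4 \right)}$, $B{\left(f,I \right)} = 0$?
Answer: $320$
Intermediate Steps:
$o{\left(c,O \right)} = 4 c$ ($o{\left(c,O \right)} = c 4 = 4 c$)
$A{\left(M \right)} = 2$ ($A{\left(M \right)} = \sqrt{4} = 2$)
$w = 160$ ($w = \left(5 + 5\right) 4 \cdot 4 = 10 \cdot 16 = 160$)
$w A{\left(B{\left(5,5 \right)} \right)} = 160 \cdot 2 = 320$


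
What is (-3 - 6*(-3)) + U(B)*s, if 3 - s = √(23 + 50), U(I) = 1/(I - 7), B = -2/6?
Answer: 321/22 + 3*√73/22 ≈ 15.756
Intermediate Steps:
B = -⅓ (B = -2*⅙ = -⅓ ≈ -0.33333)
U(I) = 1/(-7 + I)
s = 3 - √73 (s = 3 - √(23 + 50) = 3 - √73 ≈ -5.5440)
(-3 - 6*(-3)) + U(B)*s = (-3 - 6*(-3)) + (3 - √73)/(-7 - ⅓) = (-3 + 18) + (3 - √73)/(-22/3) = 15 - 3*(3 - √73)/22 = 15 + (-9/22 + 3*√73/22) = 321/22 + 3*√73/22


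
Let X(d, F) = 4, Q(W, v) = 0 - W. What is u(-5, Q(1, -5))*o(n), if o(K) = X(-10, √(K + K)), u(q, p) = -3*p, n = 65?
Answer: 12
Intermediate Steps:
Q(W, v) = -W
o(K) = 4
u(-5, Q(1, -5))*o(n) = -(-3)*4 = -3*(-1)*4 = 3*4 = 12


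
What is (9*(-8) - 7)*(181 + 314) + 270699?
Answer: 231594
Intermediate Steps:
(9*(-8) - 7)*(181 + 314) + 270699 = (-72 - 7)*495 + 270699 = -79*495 + 270699 = -39105 + 270699 = 231594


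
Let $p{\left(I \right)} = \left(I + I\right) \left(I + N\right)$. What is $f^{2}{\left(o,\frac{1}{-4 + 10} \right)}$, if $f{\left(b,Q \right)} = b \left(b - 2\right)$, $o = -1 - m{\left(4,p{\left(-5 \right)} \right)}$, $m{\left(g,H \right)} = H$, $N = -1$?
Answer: $14768649$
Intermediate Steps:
$p{\left(I \right)} = 2 I \left(-1 + I\right)$ ($p{\left(I \right)} = \left(I + I\right) \left(I - 1\right) = 2 I \left(-1 + I\right)$)
$o = -61$ ($o = -1 - 2 \left(-5\right) \left(-1 - 5\right) = -1 - 2 \left(-5\right) \left(-6\right) = -1 - 60 = -61$)
$f{\left(b,Q \right)} = b \left(-2 + b\right)$
$f^{2}{\left(o,\frac{1}{-4 + 10} \right)} = \left(- 61 \left(-2 - 61\right)\right)^{2} = \left(\left(-61\right) \left(-63\right)\right)^{2} = 3843^{2} = 14768649$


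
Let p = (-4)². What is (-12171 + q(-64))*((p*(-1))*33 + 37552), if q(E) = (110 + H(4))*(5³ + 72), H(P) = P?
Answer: 380865888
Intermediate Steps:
p = 16
q(E) = 22458 (q(E) = (110 + 4)*(5³ + 72) = 114*(125 + 72) = 114*197 = 22458)
(-12171 + q(-64))*((p*(-1))*33 + 37552) = (-12171 + 22458)*((16*(-1))*33 + 37552) = 10287*(-16*33 + 37552) = 10287*(-528 + 37552) = 10287*37024 = 380865888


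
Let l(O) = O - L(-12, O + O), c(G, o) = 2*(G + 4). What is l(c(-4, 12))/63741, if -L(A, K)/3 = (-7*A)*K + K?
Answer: 0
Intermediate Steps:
c(G, o) = 8 + 2*G (c(G, o) = 2*(4 + G) = 8 + 2*G)
L(A, K) = -3*K + 21*A*K (L(A, K) = -3*((-7*A)*K + K) = -3*(-7*A*K + K) = -3*(K - 7*A*K) = -3*K + 21*A*K)
l(O) = 511*O (l(O) = O - 3*(O + O)*(-1 + 7*(-12)) = O - 3*2*O*(-1 - 84) = O - 3*2*O*(-85) = O - (-510)*O = O + 510*O = 511*O)
l(c(-4, 12))/63741 = (511*(8 + 2*(-4)))/63741 = (511*(8 - 8))*(1/63741) = (511*0)*(1/63741) = 0*(1/63741) = 0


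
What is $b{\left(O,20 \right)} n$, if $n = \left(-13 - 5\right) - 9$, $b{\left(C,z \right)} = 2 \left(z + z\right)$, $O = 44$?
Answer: $-2160$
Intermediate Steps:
$b{\left(C,z \right)} = 4 z$ ($b{\left(C,z \right)} = 2 \cdot 2 z = 4 z$)
$n = -27$ ($n = -18 - 9 = -27$)
$b{\left(O,20 \right)} n = 4 \cdot 20 \left(-27\right) = 80 \left(-27\right) = -2160$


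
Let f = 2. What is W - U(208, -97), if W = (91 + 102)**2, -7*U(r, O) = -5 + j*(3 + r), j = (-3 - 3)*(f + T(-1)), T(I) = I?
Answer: 259472/7 ≈ 37067.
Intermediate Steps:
j = -6 (j = (-3 - 3)*(2 - 1) = -6*1 = -6)
U(r, O) = 23/7 + 6*r/7 (U(r, O) = -(-5 - 6*(3 + r))/7 = -(-5 + (-18 - 6*r))/7 = -(-23 - 6*r)/7 = 23/7 + 6*r/7)
W = 37249 (W = 193**2 = 37249)
W - U(208, -97) = 37249 - (23/7 + (6/7)*208) = 37249 - (23/7 + 1248/7) = 37249 - 1*1271/7 = 37249 - 1271/7 = 259472/7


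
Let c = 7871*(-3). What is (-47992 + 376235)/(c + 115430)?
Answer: 328243/91817 ≈ 3.5750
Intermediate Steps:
c = -23613
(-47992 + 376235)/(c + 115430) = (-47992 + 376235)/(-23613 + 115430) = 328243/91817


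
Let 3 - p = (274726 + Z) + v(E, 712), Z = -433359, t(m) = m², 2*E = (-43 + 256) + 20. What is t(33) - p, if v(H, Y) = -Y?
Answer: -158259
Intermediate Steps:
E = 233/2 (E = ((-43 + 256) + 20)/2 = (213 + 20)/2 = (½)*233 = 233/2 ≈ 116.50)
p = 159348 (p = 3 - ((274726 - 433359) - 1*712) = 3 - (-158633 - 712) = 3 - 1*(-159345) = 3 + 159345 = 159348)
t(33) - p = 33² - 1*159348 = 1089 - 159348 = -158259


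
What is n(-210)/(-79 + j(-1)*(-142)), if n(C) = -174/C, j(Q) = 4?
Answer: -29/22645 ≈ -0.0012806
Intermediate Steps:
n(-210)/(-79 + j(-1)*(-142)) = (-174/(-210))/(-79 + 4*(-142)) = (-174*(-1/210))/(-79 - 568) = (29/35)/(-647) = (29/35)*(-1/647) = -29/22645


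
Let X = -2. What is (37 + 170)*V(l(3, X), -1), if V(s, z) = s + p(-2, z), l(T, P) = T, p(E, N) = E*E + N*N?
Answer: 1656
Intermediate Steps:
p(E, N) = E**2 + N**2
V(s, z) = 4 + s + z**2 (V(s, z) = s + ((-2)**2 + z**2) = s + (4 + z**2) = 4 + s + z**2)
(37 + 170)*V(l(3, X), -1) = (37 + 170)*(4 + 3 + (-1)**2) = 207*(4 + 3 + 1) = 207*8 = 1656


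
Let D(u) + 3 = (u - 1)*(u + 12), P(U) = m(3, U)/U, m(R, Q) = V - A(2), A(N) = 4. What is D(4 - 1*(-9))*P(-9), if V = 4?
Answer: 0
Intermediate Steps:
m(R, Q) = 0 (m(R, Q) = 4 - 1*4 = 4 - 4 = 0)
P(U) = 0 (P(U) = 0/U = 0)
D(u) = -3 + (-1 + u)*(12 + u) (D(u) = -3 + (u - 1)*(u + 12) = -3 + (-1 + u)*(12 + u))
D(4 - 1*(-9))*P(-9) = (-15 + (4 - 1*(-9))² + 11*(4 - 1*(-9)))*0 = (-15 + (4 + 9)² + 11*(4 + 9))*0 = (-15 + 13² + 11*13)*0 = (-15 + 169 + 143)*0 = 297*0 = 0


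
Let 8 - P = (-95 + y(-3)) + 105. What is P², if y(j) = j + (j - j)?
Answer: 1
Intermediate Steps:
y(j) = j (y(j) = j + 0 = j)
P = 1 (P = 8 - ((-95 - 3) + 105) = 8 - (-98 + 105) = 8 - 1*7 = 8 - 7 = 1)
P² = 1² = 1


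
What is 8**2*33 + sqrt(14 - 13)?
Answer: 2113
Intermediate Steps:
8**2*33 + sqrt(14 - 13) = 64*33 + sqrt(1) = 2112 + 1 = 2113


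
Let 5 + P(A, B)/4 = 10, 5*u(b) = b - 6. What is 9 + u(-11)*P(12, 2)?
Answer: -59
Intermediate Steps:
u(b) = -6/5 + b/5 (u(b) = (b - 6)/5 = (-6 + b)/5 = -6/5 + b/5)
P(A, B) = 20 (P(A, B) = -20 + 4*10 = -20 + 40 = 20)
9 + u(-11)*P(12, 2) = 9 + (-6/5 + (⅕)*(-11))*20 = 9 + (-6/5 - 11/5)*20 = 9 - 17/5*20 = 9 - 68 = -59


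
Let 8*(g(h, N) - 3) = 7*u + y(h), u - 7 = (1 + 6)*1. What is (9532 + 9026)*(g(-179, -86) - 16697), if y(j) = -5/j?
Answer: -221659173819/716 ≈ -3.0958e+8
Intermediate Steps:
u = 14 (u = 7 + (1 + 6)*1 = 7 + 7*1 = 7 + 7 = 14)
g(h, N) = 61/4 - 5/(8*h) (g(h, N) = 3 + (7*14 - 5/h)/8 = 3 + (98 - 5/h)/8 = 3 + (49/4 - 5/(8*h)) = 61/4 - 5/(8*h))
(9532 + 9026)*(g(-179, -86) - 16697) = (9532 + 9026)*((⅛)*(-5 + 122*(-179))/(-179) - 16697) = 18558*((⅛)*(-1/179)*(-5 - 21838) - 16697) = 18558*((⅛)*(-1/179)*(-21843) - 16697) = 18558*(21843/1432 - 16697) = 18558*(-23888261/1432) = -221659173819/716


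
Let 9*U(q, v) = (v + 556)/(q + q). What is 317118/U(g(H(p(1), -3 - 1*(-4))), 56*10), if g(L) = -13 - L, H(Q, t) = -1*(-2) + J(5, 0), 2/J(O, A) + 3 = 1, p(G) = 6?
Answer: -2219826/31 ≈ -71607.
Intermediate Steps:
J(O, A) = -1 (J(O, A) = 2/(-3 + 1) = 2/(-2) = 2*(-½) = -1)
H(Q, t) = 1 (H(Q, t) = -1*(-2) - 1 = 2 - 1 = 1)
U(q, v) = (556 + v)/(18*q) (U(q, v) = ((v + 556)/(q + q))/9 = ((556 + v)/((2*q)))/9 = ((556 + v)*(1/(2*q)))/9 = ((556 + v)/(2*q))/9 = (556 + v)/(18*q))
317118/U(g(H(p(1), -3 - 1*(-4))), 56*10) = 317118/(((556 + 56*10)/(18*(-13 - 1*1)))) = 317118/(((556 + 560)/(18*(-13 - 1)))) = 317118/(((1/18)*1116/(-14))) = 317118/(((1/18)*(-1/14)*1116)) = 317118/(-31/7) = 317118*(-7/31) = -2219826/31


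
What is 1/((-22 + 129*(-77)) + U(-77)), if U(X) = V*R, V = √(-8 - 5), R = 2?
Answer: -9955/99102077 - 2*I*√13/99102077 ≈ -0.00010045 - 7.2764e-8*I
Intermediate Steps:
V = I*√13 (V = √(-13) = I*√13 ≈ 3.6056*I)
U(X) = 2*I*√13 (U(X) = (I*√13)*2 = 2*I*√13)
1/((-22 + 129*(-77)) + U(-77)) = 1/((-22 + 129*(-77)) + 2*I*√13) = 1/((-22 - 9933) + 2*I*√13) = 1/(-9955 + 2*I*√13)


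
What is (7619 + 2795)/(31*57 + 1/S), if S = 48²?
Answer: 23993856/4071169 ≈ 5.8936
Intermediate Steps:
S = 2304
(7619 + 2795)/(31*57 + 1/S) = (7619 + 2795)/(31*57 + 1/2304) = 10414/(1767 + 1/2304) = 10414/(4071169/2304) = 10414*(2304/4071169) = 23993856/4071169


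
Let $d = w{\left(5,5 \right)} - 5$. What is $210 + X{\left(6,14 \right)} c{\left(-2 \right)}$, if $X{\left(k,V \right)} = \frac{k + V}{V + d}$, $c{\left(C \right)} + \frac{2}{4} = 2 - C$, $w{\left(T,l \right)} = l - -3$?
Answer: $\frac{3640}{17} \approx 214.12$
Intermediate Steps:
$w{\left(T,l \right)} = 3 + l$ ($w{\left(T,l \right)} = l + 3 = 3 + l$)
$c{\left(C \right)} = \frac{3}{2} - C$ ($c{\left(C \right)} = - \frac{1}{2} - \left(-2 + C\right) = \frac{3}{2} - C$)
$d = 3$ ($d = \left(3 + 5\right) - 5 = 8 - 5 = 3$)
$X{\left(k,V \right)} = \frac{V + k}{3 + V}$ ($X{\left(k,V \right)} = \frac{k + V}{V + 3} = \frac{V + k}{3 + V}$)
$210 + X{\left(6,14 \right)} c{\left(-2 \right)} = 210 + \frac{14 + 6}{3 + 14} \left(\frac{3}{2} - -2\right) = 210 + \frac{1}{17} \cdot 20 \left(\frac{3}{2} + 2\right) = 210 + \frac{1}{17} \cdot 20 \cdot \frac{7}{2} = 210 + \frac{20}{17} \cdot \frac{7}{2} = 210 + \frac{70}{17} = \frac{3640}{17}$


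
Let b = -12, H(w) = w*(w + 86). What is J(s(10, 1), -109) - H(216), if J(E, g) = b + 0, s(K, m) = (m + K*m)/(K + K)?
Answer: -65244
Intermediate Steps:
H(w) = w*(86 + w)
s(K, m) = (m + K*m)/(2*K) (s(K, m) = (m + K*m)/((2*K)) = (m + K*m)*(1/(2*K)) = (m + K*m)/(2*K))
J(E, g) = -12 (J(E, g) = -12 + 0 = -12)
J(s(10, 1), -109) - H(216) = -12 - 216*(86 + 216) = -12 - 216*302 = -12 - 1*65232 = -12 - 65232 = -65244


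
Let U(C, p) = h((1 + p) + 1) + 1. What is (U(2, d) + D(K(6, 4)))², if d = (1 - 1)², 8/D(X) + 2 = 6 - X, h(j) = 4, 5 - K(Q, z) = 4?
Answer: 529/9 ≈ 58.778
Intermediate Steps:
K(Q, z) = 1 (K(Q, z) = 5 - 1*4 = 5 - 4 = 1)
D(X) = 8/(4 - X) (D(X) = 8/(-2 + (6 - X)) = 8/(4 - X))
d = 0 (d = 0² = 0)
U(C, p) = 5 (U(C, p) = 4 + 1 = 5)
(U(2, d) + D(K(6, 4)))² = (5 - 8/(-4 + 1))² = (5 - 8/(-3))² = (5 - 8*(-⅓))² = (5 + 8/3)² = (23/3)² = 529/9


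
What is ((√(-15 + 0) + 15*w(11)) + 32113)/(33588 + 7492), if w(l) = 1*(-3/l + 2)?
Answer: 44191/56485 + I*√15/41080 ≈ 0.78235 + 9.4279e-5*I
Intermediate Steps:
w(l) = 2 - 3/l (w(l) = 1*(2 - 3/l) = 2 - 3/l)
((√(-15 + 0) + 15*w(11)) + 32113)/(33588 + 7492) = ((√(-15 + 0) + 15*(2 - 3/11)) + 32113)/(33588 + 7492) = ((√(-15) + 15*(2 - 3*1/11)) + 32113)/41080 = ((I*√15 + 15*(2 - 3/11)) + 32113)*(1/41080) = ((I*√15 + 15*(19/11)) + 32113)*(1/41080) = ((I*√15 + 285/11) + 32113)*(1/41080) = ((285/11 + I*√15) + 32113)*(1/41080) = (353528/11 + I*√15)*(1/41080) = 44191/56485 + I*√15/41080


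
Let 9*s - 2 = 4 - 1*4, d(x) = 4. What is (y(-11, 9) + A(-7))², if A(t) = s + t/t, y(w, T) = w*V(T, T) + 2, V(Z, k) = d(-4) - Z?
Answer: 274576/81 ≈ 3389.8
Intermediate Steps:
s = 2/9 (s = 2/9 + (4 - 1*4)/9 = 2/9 + (4 - 4)/9 = 2/9 + (⅑)*0 = 2/9 + 0 = 2/9 ≈ 0.22222)
V(Z, k) = 4 - Z
y(w, T) = 2 + w*(4 - T) (y(w, T) = w*(4 - T) + 2 = 2 + w*(4 - T))
A(t) = 11/9 (A(t) = 2/9 + t/t = 2/9 + 1 = 11/9)
(y(-11, 9) + A(-7))² = ((2 - 1*(-11)*(-4 + 9)) + 11/9)² = ((2 - 1*(-11)*5) + 11/9)² = ((2 + 55) + 11/9)² = (57 + 11/9)² = (524/9)² = 274576/81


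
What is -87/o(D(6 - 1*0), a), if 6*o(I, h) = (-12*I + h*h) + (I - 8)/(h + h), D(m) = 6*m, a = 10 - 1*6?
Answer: 348/275 ≈ 1.2655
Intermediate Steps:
a = 4 (a = 10 - 6 = 4)
o(I, h) = -2*I + h²/6 + (-8 + I)/(12*h) (o(I, h) = ((-12*I + h*h) + (I - 8)/(h + h))/6 = ((-12*I + h²) + (-8 + I)/((2*h)))/6 = ((h² - 12*I) + (-8 + I)*(1/(2*h)))/6 = ((h² - 12*I) + (-8 + I)/(2*h))/6 = (h² - 12*I + (-8 + I)/(2*h))/6 = -2*I + h²/6 + (-8 + I)/(12*h))
-87/o(D(6 - 1*0), a) = -87*48/(-8 + 6*(6 - 1*0) - 2*4*(-1*4² + 12*(6*(6 - 1*0)))) = -87*48/(-8 + 6*(6 + 0) - 2*4*(-1*16 + 12*(6*(6 + 0)))) = -87*48/(-8 + 6*6 - 2*4*(-16 + 12*(6*6))) = -87*48/(-8 + 36 - 2*4*(-16 + 12*36)) = -87*48/(-8 + 36 - 2*4*(-16 + 432)) = -87*48/(-8 + 36 - 2*4*416) = -87*48/(-8 + 36 - 3328) = -87/((1/12)*(¼)*(-3300)) = -87/(-275/4) = -87*(-4/275) = 348/275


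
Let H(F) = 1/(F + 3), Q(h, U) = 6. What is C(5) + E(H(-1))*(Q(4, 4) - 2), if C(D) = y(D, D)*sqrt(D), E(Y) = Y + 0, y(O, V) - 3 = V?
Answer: 2 + 8*sqrt(5) ≈ 19.889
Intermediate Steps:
y(O, V) = 3 + V
H(F) = 1/(3 + F)
E(Y) = Y
C(D) = sqrt(D)*(3 + D) (C(D) = (3 + D)*sqrt(D) = sqrt(D)*(3 + D))
C(5) + E(H(-1))*(Q(4, 4) - 2) = sqrt(5)*(3 + 5) + (6 - 2)/(3 - 1) = sqrt(5)*8 + 4/2 = 8*sqrt(5) + (1/2)*4 = 8*sqrt(5) + 2 = 2 + 8*sqrt(5)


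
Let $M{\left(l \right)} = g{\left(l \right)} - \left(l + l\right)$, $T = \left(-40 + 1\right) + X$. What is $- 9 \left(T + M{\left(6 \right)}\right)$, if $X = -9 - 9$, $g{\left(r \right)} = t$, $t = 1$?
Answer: $612$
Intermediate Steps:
$g{\left(r \right)} = 1$
$X = -18$ ($X = -9 - 9 = -18$)
$T = -57$ ($T = \left(-40 + 1\right) - 18 = -39 - 18 = -57$)
$M{\left(l \right)} = 1 - 2 l$ ($M{\left(l \right)} = 1 - \left(l + l\right) = 1 - 2 l$)
$- 9 \left(T + M{\left(6 \right)}\right) = - 9 \left(-57 + \left(1 - 12\right)\right) = - 9 \left(-57 - 11\right) = \left(-9\right) \left(-68\right) = 612$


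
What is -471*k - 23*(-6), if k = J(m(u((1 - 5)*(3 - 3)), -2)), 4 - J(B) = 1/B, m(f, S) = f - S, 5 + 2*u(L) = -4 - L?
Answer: -9672/5 ≈ -1934.4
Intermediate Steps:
u(L) = -9/2 - L/2 (u(L) = -5/2 + (-4 - L)/2 = -5/2 + (-2 - L/2) = -9/2 - L/2)
J(B) = 4 - 1/B
k = 22/5 (k = 4 - 1/((-9/2 - (1 - 5)*(3 - 3)/2) - 1*(-2)) = 4 - 1/((-9/2 - (-2)*0) + 2) = 4 - 1/((-9/2 - ½*0) + 2) = 4 - 1/((-9/2 + 0) + 2) = 4 - 1/(-9/2 + 2) = 4 - 1/(-5/2) = 4 - 1*(-⅖) = 4 + ⅖ = 22/5 ≈ 4.4000)
-471*k - 23*(-6) = -471*22/5 - 23*(-6) = -10362/5 + 138 = -9672/5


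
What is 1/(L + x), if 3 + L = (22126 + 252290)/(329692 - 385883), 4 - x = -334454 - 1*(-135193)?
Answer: 56191/11196456626 ≈ 5.0186e-6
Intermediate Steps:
x = 199265 (x = 4 - (-334454 - 1*(-135193)) = 4 - (-334454 + 135193) = 4 - 1*(-199261) = 4 + 199261 = 199265)
L = -442989/56191 (L = -3 + (22126 + 252290)/(329692 - 385883) = -3 + 274416/(-56191) = -3 + 274416*(-1/56191) = -3 - 274416/56191 = -442989/56191 ≈ -7.8836)
1/(L + x) = 1/(-442989/56191 + 199265) = 1/(11196456626/56191) = 56191/11196456626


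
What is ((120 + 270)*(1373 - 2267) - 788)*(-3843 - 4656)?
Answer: 2969958552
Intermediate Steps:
((120 + 270)*(1373 - 2267) - 788)*(-3843 - 4656) = (390*(-894) - 788)*(-8499) = (-348660 - 788)*(-8499) = -349448*(-8499) = 2969958552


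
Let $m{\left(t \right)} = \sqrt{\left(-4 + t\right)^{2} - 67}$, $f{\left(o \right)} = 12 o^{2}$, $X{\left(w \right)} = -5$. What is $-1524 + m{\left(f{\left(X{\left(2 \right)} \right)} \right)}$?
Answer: $-1524 + \sqrt{87549} \approx -1228.1$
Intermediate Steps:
$m{\left(t \right)} = \sqrt{-67 + \left(-4 + t\right)^{2}}$
$-1524 + m{\left(f{\left(X{\left(2 \right)} \right)} \right)} = -1524 + \sqrt{-67 + \left(-4 + 12 \left(-5\right)^{2}\right)^{2}} = -1524 + \sqrt{-67 + \left(-4 + 12 \cdot 25\right)^{2}} = -1524 + \sqrt{-67 + \left(-4 + 300\right)^{2}} = -1524 + \sqrt{-67 + 296^{2}} = -1524 + \sqrt{-67 + 87616} = -1524 + \sqrt{87549}$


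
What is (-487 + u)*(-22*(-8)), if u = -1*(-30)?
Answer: -80432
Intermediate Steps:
u = 30
(-487 + u)*(-22*(-8)) = (-487 + 30)*(-22*(-8)) = -457*176 = -80432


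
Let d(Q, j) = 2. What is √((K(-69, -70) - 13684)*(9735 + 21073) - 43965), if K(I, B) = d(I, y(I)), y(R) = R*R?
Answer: I*√421559021 ≈ 20532.0*I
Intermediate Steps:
y(R) = R²
K(I, B) = 2
√((K(-69, -70) - 13684)*(9735 + 21073) - 43965) = √((2 - 13684)*(9735 + 21073) - 43965) = √(-13682*30808 - 43965) = √(-421515056 - 43965) = √(-421559021) = I*√421559021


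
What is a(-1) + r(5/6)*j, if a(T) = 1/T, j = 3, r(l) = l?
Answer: 3/2 ≈ 1.5000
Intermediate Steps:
a(-1) + r(5/6)*j = 1/(-1) + (5/6)*3 = -1 + (5*(⅙))*3 = -1 + (⅚)*3 = -1 + 5/2 = 3/2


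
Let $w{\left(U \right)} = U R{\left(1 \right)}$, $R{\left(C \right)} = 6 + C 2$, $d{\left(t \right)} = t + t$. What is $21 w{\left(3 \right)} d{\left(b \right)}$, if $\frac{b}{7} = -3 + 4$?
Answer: $7056$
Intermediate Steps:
$b = 7$ ($b = 7 \left(-3 + 4\right) = 7 \cdot 1 = 7$)
$d{\left(t \right)} = 2 t$
$R{\left(C \right)} = 6 + 2 C$
$w{\left(U \right)} = 8 U$ ($w{\left(U \right)} = U \left(6 + 2 \cdot 1\right) = U \left(6 + 2\right) = U 8 = 8 U$)
$21 w{\left(3 \right)} d{\left(b \right)} = 21 \cdot 8 \cdot 3 \cdot 2 \cdot 7 = 21 \cdot 24 \cdot 14 = 504 \cdot 14 = 7056$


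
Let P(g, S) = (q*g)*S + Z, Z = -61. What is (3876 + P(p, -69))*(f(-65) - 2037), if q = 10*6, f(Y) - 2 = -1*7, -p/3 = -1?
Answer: 17571410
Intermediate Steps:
p = 3 (p = -3*(-1) = 3)
f(Y) = -5 (f(Y) = 2 - 1*7 = 2 - 7 = -5)
q = 60
P(g, S) = -61 + 60*S*g (P(g, S) = (60*g)*S - 61 = 60*S*g - 61 = -61 + 60*S*g)
(3876 + P(p, -69))*(f(-65) - 2037) = (3876 + (-61 + 60*(-69)*3))*(-5 - 2037) = (3876 + (-61 - 12420))*(-2042) = (3876 - 12481)*(-2042) = -8605*(-2042) = 17571410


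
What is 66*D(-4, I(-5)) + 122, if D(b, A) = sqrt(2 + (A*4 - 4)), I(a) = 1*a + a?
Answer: 122 + 66*I*sqrt(42) ≈ 122.0 + 427.73*I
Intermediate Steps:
I(a) = 2*a (I(a) = a + a = 2*a)
D(b, A) = sqrt(-2 + 4*A) (D(b, A) = sqrt(2 + (4*A - 4)) = sqrt(2 + (-4 + 4*A)) = sqrt(-2 + 4*A))
66*D(-4, I(-5)) + 122 = 66*sqrt(-2 + 4*(2*(-5))) + 122 = 66*sqrt(-2 + 4*(-10)) + 122 = 66*sqrt(-2 - 40) + 122 = 66*sqrt(-42) + 122 = 66*(I*sqrt(42)) + 122 = 66*I*sqrt(42) + 122 = 122 + 66*I*sqrt(42)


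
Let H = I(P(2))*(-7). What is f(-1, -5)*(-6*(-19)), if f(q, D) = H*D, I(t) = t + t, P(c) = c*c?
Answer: 31920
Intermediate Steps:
P(c) = c²
I(t) = 2*t
H = -56 (H = (2*2²)*(-7) = (2*4)*(-7) = 8*(-7) = -56)
f(q, D) = -56*D
f(-1, -5)*(-6*(-19)) = (-56*(-5))*(-6*(-19)) = 280*114 = 31920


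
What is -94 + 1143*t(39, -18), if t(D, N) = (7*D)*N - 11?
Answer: -5629369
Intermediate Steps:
t(D, N) = -11 + 7*D*N (t(D, N) = 7*D*N - 11 = -11 + 7*D*N)
-94 + 1143*t(39, -18) = -94 + 1143*(-11 + 7*39*(-18)) = -94 + 1143*(-11 - 4914) = -94 + 1143*(-4925) = -94 - 5629275 = -5629369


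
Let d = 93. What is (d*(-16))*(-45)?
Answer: 66960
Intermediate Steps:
(d*(-16))*(-45) = (93*(-16))*(-45) = -1488*(-45) = 66960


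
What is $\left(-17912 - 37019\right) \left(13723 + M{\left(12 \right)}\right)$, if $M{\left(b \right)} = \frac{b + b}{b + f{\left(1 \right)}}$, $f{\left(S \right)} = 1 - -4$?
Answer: $- \frac{12816226265}{17} \approx -7.539 \cdot 10^{8}$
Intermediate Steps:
$f{\left(S \right)} = 5$ ($f{\left(S \right)} = 1 + 4 = 5$)
$M{\left(b \right)} = \frac{2 b}{5 + b}$ ($M{\left(b \right)} = \frac{b + b}{b + 5} = \frac{2 b}{5 + b}$)
$\left(-17912 - 37019\right) \left(13723 + M{\left(12 \right)}\right) = \left(-17912 - 37019\right) \left(13723 + 2 \cdot 12 \frac{1}{5 + 12}\right) = - 54931 \left(13723 + 2 \cdot 12 \cdot \frac{1}{17}\right) = - 54931 \left(13723 + \frac{24}{17}\right) = \left(-54931\right) \frac{233315}{17} = - \frac{12816226265}{17}$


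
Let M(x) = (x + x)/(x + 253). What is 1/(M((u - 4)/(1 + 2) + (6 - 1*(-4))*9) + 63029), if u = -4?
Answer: 1021/64353133 ≈ 1.5866e-5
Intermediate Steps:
M(x) = 2*x/(253 + x) (M(x) = (2*x)/(253 + x) = 2*x/(253 + x))
1/(M((u - 4)/(1 + 2) + (6 - 1*(-4))*9) + 63029) = 1/(2*((-4 - 4)/(1 + 2) + (6 - 1*(-4))*9)/(253 + ((-4 - 4)/(1 + 2) + (6 - 1*(-4))*9)) + 63029) = 1/(2*(-8/3 + (6 + 4)*9)/(253 + (-8/3 + (6 + 4)*9)) + 63029) = 1/(2*(-8*⅓ + 10*9)/(253 + (-8*⅓ + 10*9)) + 63029) = 1/(2*(-8/3 + 90)/(253 + (-8/3 + 90)) + 63029) = 1/(2*(262/3)/(253 + 262/3) + 63029) = 1/(2*(262/3)/(1021/3) + 63029) = 1/(2*(262/3)*(3/1021) + 63029) = 1/(524/1021 + 63029) = 1/(64353133/1021) = 1021/64353133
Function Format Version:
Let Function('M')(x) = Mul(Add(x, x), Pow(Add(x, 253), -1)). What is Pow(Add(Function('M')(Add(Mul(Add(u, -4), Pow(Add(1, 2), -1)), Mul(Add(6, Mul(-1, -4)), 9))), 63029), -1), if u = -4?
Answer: Rational(1021, 64353133) ≈ 1.5866e-5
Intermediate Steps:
Function('M')(x) = Mul(2, x, Pow(Add(253, x), -1)) (Function('M')(x) = Mul(Mul(2, x), Pow(Add(253, x), -1)) = Mul(2, x, Pow(Add(253, x), -1)))
Pow(Add(Function('M')(Add(Mul(Add(u, -4), Pow(Add(1, 2), -1)), Mul(Add(6, Mul(-1, -4)), 9))), 63029), -1) = Pow(Add(Mul(2, Add(Mul(Add(-4, -4), Pow(Add(1, 2), -1)), Mul(Add(6, Mul(-1, -4)), 9)), Pow(Add(253, Add(Mul(Add(-4, -4), Pow(Add(1, 2), -1)), Mul(Add(6, Mul(-1, -4)), 9))), -1)), 63029), -1) = Pow(Add(Mul(2, Add(Mul(-8, Pow(3, -1)), Mul(Add(6, 4), 9)), Pow(Add(253, Add(Mul(-8, Pow(3, -1)), Mul(Add(6, 4), 9))), -1)), 63029), -1) = Pow(Add(Mul(2, Add(Mul(-8, Rational(1, 3)), Mul(10, 9)), Pow(Add(253, Add(Mul(-8, Rational(1, 3)), Mul(10, 9))), -1)), 63029), -1) = Pow(Add(Mul(2, Add(Rational(-8, 3), 90), Pow(Add(253, Add(Rational(-8, 3), 90)), -1)), 63029), -1) = Pow(Add(Mul(2, Rational(262, 3), Pow(Add(253, Rational(262, 3)), -1)), 63029), -1) = Pow(Add(Mul(2, Rational(262, 3), Pow(Rational(1021, 3), -1)), 63029), -1) = Pow(Add(Mul(2, Rational(262, 3), Rational(3, 1021)), 63029), -1) = Pow(Add(Rational(524, 1021), 63029), -1) = Pow(Rational(64353133, 1021), -1) = Rational(1021, 64353133)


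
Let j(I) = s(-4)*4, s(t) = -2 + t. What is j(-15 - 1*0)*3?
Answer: -72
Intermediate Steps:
j(I) = -24 (j(I) = (-2 - 4)*4 = -6*4 = -24)
j(-15 - 1*0)*3 = -24*3 = -72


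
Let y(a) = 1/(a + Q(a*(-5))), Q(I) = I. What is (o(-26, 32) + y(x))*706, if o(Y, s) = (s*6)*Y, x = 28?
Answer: -197364065/56 ≈ -3.5244e+6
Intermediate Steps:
o(Y, s) = 6*Y*s (o(Y, s) = (6*s)*Y = 6*Y*s)
y(a) = -1/(4*a) (y(a) = 1/(a + a*(-5)) = 1/(a - 5*a) = 1/(-4*a) = -1/(4*a))
(o(-26, 32) + y(x))*706 = (6*(-26)*32 - ¼/28)*706 = (-4992 - ¼*1/28)*706 = (-4992 - 1/112)*706 = -559105/112*706 = -197364065/56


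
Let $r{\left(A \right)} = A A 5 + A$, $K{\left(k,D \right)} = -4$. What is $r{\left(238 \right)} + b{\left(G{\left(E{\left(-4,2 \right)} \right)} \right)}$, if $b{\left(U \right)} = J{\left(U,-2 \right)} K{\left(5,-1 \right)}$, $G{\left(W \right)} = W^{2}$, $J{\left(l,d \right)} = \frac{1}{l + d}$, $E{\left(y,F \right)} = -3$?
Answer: $\frac{1984202}{7} \approx 2.8346 \cdot 10^{5}$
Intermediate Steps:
$J{\left(l,d \right)} = \frac{1}{d + l}$
$r{\left(A \right)} = A + 5 A^{2}$ ($r{\left(A \right)} = A^{2} \cdot 5 + A = 5 A^{2} + A = A + 5 A^{2}$)
$b{\left(U \right)} = - \frac{4}{-2 + U}$ ($b{\left(U \right)} = \frac{1}{-2 + U} \left(-4\right) = - \frac{4}{-2 + U}$)
$r{\left(238 \right)} + b{\left(G{\left(E{\left(-4,2 \right)} \right)} \right)} = 238 \left(1 + 5 \cdot 238\right) - \frac{4}{-2 + \left(-3\right)^{2}} = 238 \left(1 + 1190\right) - \frac{4}{-2 + 9} = 238 \cdot 1191 - \frac{4}{7} = 283458 - \frac{4}{7} = \frac{1984202}{7}$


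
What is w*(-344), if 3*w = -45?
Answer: 5160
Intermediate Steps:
w = -15 (w = (⅓)*(-45) = -15)
w*(-344) = -15*(-344) = 5160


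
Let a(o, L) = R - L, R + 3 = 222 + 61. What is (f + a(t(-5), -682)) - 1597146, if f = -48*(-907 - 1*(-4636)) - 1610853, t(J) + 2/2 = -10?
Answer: -3386029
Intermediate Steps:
t(J) = -11 (t(J) = -1 - 10 = -11)
R = 280 (R = -3 + (222 + 61) = -3 + 283 = 280)
a(o, L) = 280 - L
f = -1789845 (f = -48*(-907 + 4636) - 1610853 = -48*3729 - 1610853 = -178992 - 1610853 = -1789845)
(f + a(t(-5), -682)) - 1597146 = (-1789845 + (280 - 1*(-682))) - 1597146 = (-1789845 + (280 + 682)) - 1597146 = (-1789845 + 962) - 1597146 = -1788883 - 1597146 = -3386029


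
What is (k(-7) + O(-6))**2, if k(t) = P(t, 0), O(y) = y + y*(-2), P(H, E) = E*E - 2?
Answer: 16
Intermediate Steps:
P(H, E) = -2 + E**2 (P(H, E) = E**2 - 2 = -2 + E**2)
O(y) = -y (O(y) = y - 2*y = -y)
k(t) = -2 (k(t) = -2 + 0**2 = -2 + 0 = -2)
(k(-7) + O(-6))**2 = (-2 - 1*(-6))**2 = (-2 + 6)**2 = 4**2 = 16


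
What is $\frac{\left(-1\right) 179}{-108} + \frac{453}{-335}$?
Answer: $\frac{11041}{36180} \approx 0.30517$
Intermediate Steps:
$\frac{\left(-1\right) 179}{-108} + \frac{453}{-335} = \left(-179\right) \left(- \frac{1}{108}\right) + 453 \left(- \frac{1}{335}\right) = \frac{179}{108} - \frac{453}{335} = \frac{11041}{36180}$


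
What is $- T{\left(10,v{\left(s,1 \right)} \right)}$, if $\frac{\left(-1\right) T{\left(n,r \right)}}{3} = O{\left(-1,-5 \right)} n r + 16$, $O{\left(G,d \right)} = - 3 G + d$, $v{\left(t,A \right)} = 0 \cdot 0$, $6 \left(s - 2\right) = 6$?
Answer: $48$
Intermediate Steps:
$s = 3$ ($s = 2 + \frac{1}{6} \cdot 6 = 2 + 1 = 3$)
$v{\left(t,A \right)} = 0$
$O{\left(G,d \right)} = d - 3 G$
$T{\left(n,r \right)} = -48 + 6 n r$ ($T{\left(n,r \right)} = - 3 \left(\left(-5 - -3\right) n r + 16\right) = - 3 \left(\left(-5 + 3\right) n r + 16\right) = - 3 \left(- 2 n r + 16\right) = - 3 \left(16 - 2 n r\right) = -48 + 6 n r$)
$- T{\left(10,v{\left(s,1 \right)} \right)} = - (-48 + 6 \cdot 10 \cdot 0) = - (-48 + 0) = \left(-1\right) \left(-48\right) = 48$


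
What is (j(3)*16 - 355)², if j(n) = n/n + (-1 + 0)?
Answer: 126025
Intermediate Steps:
j(n) = 0 (j(n) = 1 - 1 = 0)
(j(3)*16 - 355)² = (0*16 - 355)² = (0 - 355)² = (-355)² = 126025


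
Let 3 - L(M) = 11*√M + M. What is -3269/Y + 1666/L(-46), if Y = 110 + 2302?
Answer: 170857085/19216404 + 18326*I*√46/7967 ≈ 8.8912 + 15.601*I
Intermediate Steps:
Y = 2412
L(M) = 3 - M - 11*√M (L(M) = 3 - (11*√M + M) = 3 - (M + 11*√M) = 3 + (-M - 11*√M) = 3 - M - 11*√M)
-3269/Y + 1666/L(-46) = -3269/2412 + 1666/(3 - 1*(-46) - 11*I*√46) = -3269*1/2412 + 1666/(3 + 46 - 11*I*√46) = -3269/2412 + 1666/(3 + 46 - 11*I*√46) = -3269/2412 + 1666/(49 - 11*I*√46)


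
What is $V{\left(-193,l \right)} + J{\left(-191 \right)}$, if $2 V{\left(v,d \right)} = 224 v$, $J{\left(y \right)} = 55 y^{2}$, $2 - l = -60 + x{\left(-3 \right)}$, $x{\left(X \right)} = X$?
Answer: $1984839$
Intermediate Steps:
$l = 65$ ($l = 2 - \left(-60 - 3\right) = 2 - -63 = 2 + 63 = 65$)
$V{\left(v,d \right)} = 112 v$ ($V{\left(v,d \right)} = \frac{224 v}{2} = 112 v$)
$V{\left(-193,l \right)} + J{\left(-191 \right)} = 112 \left(-193\right) + 55 \left(-191\right)^{2} = -21616 + 55 \cdot 36481 = -21616 + 2006455 = 1984839$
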